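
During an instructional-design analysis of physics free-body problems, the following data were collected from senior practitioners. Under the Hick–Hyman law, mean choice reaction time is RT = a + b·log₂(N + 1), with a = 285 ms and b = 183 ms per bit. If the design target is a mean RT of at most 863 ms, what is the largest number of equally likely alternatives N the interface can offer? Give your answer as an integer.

Set 285 + 183·log₂(N + 1) ≤ 863.
log₂(N + 1) ≤ (863 − 285) / 183 = 3.1585.
N + 1 ≤ 2^3.1585 = 8.9290.
N ≤ 7.9290, so the largest integer N is 7.

7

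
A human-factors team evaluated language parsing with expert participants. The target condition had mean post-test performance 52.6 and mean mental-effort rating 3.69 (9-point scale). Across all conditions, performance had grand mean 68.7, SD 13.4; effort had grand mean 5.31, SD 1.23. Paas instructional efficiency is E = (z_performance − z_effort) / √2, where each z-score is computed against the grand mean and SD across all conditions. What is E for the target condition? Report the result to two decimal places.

z_performance = (52.6 − 68.7) / 13.4 = -16.1000 / 13.4 = -1.2015.
z_effort = (3.69 − 5.31) / 1.23 = -1.6200 / 1.23 = -1.3171.
z_P − z_E = -1.2015 − (-1.3171) = 0.1156.
E = 0.1156 / √2 = 0.1156 / 1.41421 = 0.0817 ≈ 0.08.

0.08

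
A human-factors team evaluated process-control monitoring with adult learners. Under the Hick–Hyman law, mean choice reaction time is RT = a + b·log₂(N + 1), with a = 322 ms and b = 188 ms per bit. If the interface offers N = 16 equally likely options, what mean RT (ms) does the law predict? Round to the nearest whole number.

log₂(16 + 1) = log₂(17) = 4.0875.
RT = 322 + 188 × 4.0875 = 322 + 768.4500 = 1090.4500 ms.
≈ 1090 ms.

1090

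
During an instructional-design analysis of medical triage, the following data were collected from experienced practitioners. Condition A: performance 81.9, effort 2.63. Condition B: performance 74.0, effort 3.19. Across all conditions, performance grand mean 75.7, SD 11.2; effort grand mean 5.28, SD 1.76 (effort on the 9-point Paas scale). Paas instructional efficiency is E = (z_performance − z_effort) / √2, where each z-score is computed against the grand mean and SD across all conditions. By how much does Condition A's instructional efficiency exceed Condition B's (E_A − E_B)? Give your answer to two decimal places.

Condition A: z_P = (81.9 − 75.7)/11.2 = 0.5536; z_E = (2.63 − 5.28)/1.76 = -1.5057; E_A = (0.5536 − (-1.5057))/√2 = 1.4561.
Condition B: z_P = (74.0 − 75.7)/11.2 = -0.1518; z_E = (3.19 − 5.28)/1.76 = -1.1875; E_B = (-0.1518 − (-1.1875))/√2 = 0.7324.
E_A − E_B = 1.4561 − 0.7324 = 0.7237 ≈ 0.72.

0.72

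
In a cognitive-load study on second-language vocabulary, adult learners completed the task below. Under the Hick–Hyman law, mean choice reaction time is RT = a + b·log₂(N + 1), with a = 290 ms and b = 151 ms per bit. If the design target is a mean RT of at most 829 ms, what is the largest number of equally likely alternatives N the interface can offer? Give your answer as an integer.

Set 290 + 151·log₂(N + 1) ≤ 829.
log₂(N + 1) ≤ (829 − 290) / 151 = 3.5695.
N + 1 ≤ 2^3.5695 = 11.8721.
N ≤ 10.8721, so the largest integer N is 10.

10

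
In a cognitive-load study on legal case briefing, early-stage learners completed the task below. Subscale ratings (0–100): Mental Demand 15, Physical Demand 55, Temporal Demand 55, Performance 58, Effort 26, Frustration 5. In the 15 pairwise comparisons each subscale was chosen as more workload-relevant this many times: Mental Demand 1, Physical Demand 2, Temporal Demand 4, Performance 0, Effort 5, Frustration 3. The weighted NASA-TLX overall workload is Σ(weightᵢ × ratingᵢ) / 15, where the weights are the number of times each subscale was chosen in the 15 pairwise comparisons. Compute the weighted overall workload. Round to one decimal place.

32.7

The tallies are the weights (they sum to 15).
Weighted sum = 1·15 + 2·55 + 4·55 + 0·58 + 5·26 + 3·5
            = 15 + 110 + 220 + 0 + 130 + 15 = 490.
Overall workload = 490 / 15 = 32.6667 ≈ 32.7.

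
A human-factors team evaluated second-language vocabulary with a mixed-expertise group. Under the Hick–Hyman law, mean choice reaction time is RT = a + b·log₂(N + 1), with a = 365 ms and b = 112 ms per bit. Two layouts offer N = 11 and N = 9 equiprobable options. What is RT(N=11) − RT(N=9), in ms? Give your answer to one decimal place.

RT(11) = 365 + 112·log₂(12) = 365 + 112·3.5850 = 766.5200 ms.
RT(9) = 365 + 112·log₂(10) = 365 + 112·3.3219 = 737.0528 ms.
Difference = 766.5200 − 737.0528 = 29.4672 ≈ 29.5 ms.

29.5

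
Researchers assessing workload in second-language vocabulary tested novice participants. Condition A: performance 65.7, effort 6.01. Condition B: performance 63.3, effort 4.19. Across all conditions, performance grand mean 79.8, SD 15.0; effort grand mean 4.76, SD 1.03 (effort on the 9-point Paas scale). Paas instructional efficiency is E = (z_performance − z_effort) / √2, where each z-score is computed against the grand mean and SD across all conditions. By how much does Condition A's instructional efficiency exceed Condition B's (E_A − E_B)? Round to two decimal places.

Condition A: z_P = (65.7 − 79.8)/15.0 = -0.9400; z_E = (6.01 − 4.76)/1.03 = 1.2136; E_A = (-0.9400 − 1.2136)/√2 = -1.5228.
Condition B: z_P = (63.3 − 79.8)/15.0 = -1.1000; z_E = (4.19 − 4.76)/1.03 = -0.5534; E_B = (-1.1000 − (-0.5534))/√2 = -0.3865.
E_A − E_B = -1.5228 − (-0.3865) = -1.1363 ≈ -1.14.

-1.14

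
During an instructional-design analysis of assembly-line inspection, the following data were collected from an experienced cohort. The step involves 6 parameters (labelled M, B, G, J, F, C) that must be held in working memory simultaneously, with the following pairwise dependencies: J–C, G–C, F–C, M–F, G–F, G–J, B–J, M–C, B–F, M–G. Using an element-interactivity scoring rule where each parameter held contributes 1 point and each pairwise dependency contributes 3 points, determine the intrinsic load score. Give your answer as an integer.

Count of parameters held simultaneously: 6.
Count of pairwise dependencies listed: 10.
Element contribution: 6 × 1 = 6.
Interaction contribution: 10 × 3 = 30.
Intrinsic load = 6 + 30 = 36.

36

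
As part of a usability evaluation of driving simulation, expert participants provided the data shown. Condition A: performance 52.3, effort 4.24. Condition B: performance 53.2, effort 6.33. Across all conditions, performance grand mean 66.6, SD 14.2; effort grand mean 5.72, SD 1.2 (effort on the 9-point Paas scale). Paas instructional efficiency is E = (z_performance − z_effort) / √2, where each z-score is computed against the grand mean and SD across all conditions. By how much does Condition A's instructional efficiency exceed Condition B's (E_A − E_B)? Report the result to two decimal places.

Condition A: z_P = (52.3 − 66.6)/14.2 = -1.0070; z_E = (4.24 − 5.72)/1.2 = -1.2333; E_A = (-1.0070 − (-1.2333))/√2 = 0.1600.
Condition B: z_P = (53.2 − 66.6)/14.2 = -0.9437; z_E = (6.33 − 5.72)/1.2 = 0.5083; E_B = (-0.9437 − 0.5083)/√2 = -1.0267.
E_A − E_B = 0.1600 − (-1.0267) = 1.1867 ≈ 1.19.

1.19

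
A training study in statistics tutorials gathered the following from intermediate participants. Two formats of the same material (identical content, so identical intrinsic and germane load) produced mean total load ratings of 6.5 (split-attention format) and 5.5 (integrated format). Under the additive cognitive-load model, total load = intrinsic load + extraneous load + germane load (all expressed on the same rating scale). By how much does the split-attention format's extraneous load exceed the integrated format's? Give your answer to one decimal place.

1.0

Intrinsic and germane load are equal across formats, so the difference in total load equals the difference in extraneous load.
Extraneous-load difference = 6.5 − 5.5 = 1.0.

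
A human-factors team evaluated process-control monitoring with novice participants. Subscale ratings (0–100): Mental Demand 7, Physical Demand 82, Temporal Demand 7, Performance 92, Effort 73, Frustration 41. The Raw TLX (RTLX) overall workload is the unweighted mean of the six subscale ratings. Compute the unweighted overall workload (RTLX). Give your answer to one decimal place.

Sum of ratings = 7 + 82 + 7 + 92 + 73 + 41 = 302.
RTLX = 302 / 6 = 50.3333 ≈ 50.3.

50.3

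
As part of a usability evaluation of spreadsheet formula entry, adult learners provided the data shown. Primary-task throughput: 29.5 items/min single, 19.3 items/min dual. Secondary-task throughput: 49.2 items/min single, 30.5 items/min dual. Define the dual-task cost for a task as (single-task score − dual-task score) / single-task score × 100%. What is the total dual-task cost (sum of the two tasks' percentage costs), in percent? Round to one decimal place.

Primary cost = (29.5 − 19.3) / 29.5 × 100% = 34.5763%.
Secondary cost = (49.2 − 30.5) / 49.2 × 100% = 38.0081%.
Total = 34.5763% + 38.0081% = 72.5844% ≈ 72.6%.

72.6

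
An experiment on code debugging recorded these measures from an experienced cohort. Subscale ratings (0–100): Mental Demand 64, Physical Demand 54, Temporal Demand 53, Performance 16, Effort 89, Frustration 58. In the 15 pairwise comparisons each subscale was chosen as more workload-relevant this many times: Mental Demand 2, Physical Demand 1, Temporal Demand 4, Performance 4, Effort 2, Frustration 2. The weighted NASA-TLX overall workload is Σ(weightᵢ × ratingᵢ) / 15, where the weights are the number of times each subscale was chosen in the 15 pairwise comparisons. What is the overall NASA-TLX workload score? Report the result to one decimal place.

50.1

The tallies are the weights (they sum to 15).
Weighted sum = 2·64 + 1·54 + 4·53 + 4·16 + 2·89 + 2·58
            = 128 + 54 + 212 + 64 + 178 + 116 = 752.
Overall workload = 752 / 15 = 50.1333 ≈ 50.1.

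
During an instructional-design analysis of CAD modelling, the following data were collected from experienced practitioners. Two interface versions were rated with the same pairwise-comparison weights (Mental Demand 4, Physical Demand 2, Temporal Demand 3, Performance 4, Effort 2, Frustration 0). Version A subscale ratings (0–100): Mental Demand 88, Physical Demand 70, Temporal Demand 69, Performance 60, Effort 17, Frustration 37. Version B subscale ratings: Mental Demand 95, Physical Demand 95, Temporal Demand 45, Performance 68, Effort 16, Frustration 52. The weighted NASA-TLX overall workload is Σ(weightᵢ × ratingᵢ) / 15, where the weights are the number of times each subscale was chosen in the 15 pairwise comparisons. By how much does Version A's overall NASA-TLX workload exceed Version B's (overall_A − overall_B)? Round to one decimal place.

-2.4

Version A weighted sum = 4·88 + 2·70 + 3·69 + 4·60 + 2·17 + 0·37 = 352 + 140 + 207 + 240 + 34 + 0 = 973; overall_A = 973/15 = 64.8667.
Version B weighted sum = 4·95 + 2·95 + 3·45 + 4·68 + 2·16 + 0·52 = 380 + 190 + 135 + 272 + 32 + 0 = 1009; overall_B = 1009/15 = 67.2667.
Difference = 64.8667 − 67.2667 = -2.4000 ≈ -2.4.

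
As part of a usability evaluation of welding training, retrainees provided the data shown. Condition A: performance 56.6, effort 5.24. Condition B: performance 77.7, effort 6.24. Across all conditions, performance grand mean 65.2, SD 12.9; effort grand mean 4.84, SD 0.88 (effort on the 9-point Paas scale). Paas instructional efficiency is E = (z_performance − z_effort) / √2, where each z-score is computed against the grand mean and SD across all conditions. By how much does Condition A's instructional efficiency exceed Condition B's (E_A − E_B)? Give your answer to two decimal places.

-0.35

Condition A: z_P = (56.6 − 65.2)/12.9 = -0.6667; z_E = (5.24 − 4.84)/0.88 = 0.4545; E_A = (-0.6667 − 0.4545)/√2 = -0.7928.
Condition B: z_P = (77.7 − 65.2)/12.9 = 0.9690; z_E = (6.24 − 4.84)/0.88 = 1.5909; E_B = (0.9690 − 1.5909)/√2 = -0.4397.
E_A − E_B = -0.7928 − (-0.4397) = -0.3531 ≈ -0.35.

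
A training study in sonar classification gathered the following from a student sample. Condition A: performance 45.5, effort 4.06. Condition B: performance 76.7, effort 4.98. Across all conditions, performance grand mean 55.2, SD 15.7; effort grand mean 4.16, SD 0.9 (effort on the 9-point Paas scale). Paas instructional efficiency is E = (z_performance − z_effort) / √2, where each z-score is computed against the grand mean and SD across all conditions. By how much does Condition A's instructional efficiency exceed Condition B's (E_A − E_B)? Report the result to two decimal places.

-0.68

Condition A: z_P = (45.5 − 55.2)/15.7 = -0.6178; z_E = (4.06 − 4.16)/0.9 = -0.1111; E_A = (-0.6178 − (-0.1111))/√2 = -0.3583.
Condition B: z_P = (76.7 − 55.2)/15.7 = 1.3694; z_E = (4.98 − 4.16)/0.9 = 0.9111; E_B = (1.3694 − 0.9111)/√2 = 0.3241.
E_A − E_B = -0.3583 − 0.3241 = -0.6824 ≈ -0.68.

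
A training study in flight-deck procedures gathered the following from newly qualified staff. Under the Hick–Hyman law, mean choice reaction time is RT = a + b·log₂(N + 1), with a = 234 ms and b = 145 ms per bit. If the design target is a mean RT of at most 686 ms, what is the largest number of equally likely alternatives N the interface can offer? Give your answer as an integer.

7

Set 234 + 145·log₂(N + 1) ≤ 686.
log₂(N + 1) ≤ (686 − 234) / 145 = 3.1172.
N + 1 ≤ 2^3.1172 = 8.6770.
N ≤ 7.6770, so the largest integer N is 7.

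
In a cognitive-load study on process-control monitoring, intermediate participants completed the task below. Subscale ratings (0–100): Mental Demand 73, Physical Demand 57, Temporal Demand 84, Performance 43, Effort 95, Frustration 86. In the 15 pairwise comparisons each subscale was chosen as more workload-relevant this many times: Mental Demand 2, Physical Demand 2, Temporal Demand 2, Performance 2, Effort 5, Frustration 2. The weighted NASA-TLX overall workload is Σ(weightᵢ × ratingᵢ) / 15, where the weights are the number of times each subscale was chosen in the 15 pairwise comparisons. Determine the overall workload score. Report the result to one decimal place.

77.4

The tallies are the weights (they sum to 15).
Weighted sum = 2·73 + 2·57 + 2·84 + 2·43 + 5·95 + 2·86
            = 146 + 114 + 168 + 86 + 475 + 172 = 1161.
Overall workload = 1161 / 15 = 77.4000 ≈ 77.4.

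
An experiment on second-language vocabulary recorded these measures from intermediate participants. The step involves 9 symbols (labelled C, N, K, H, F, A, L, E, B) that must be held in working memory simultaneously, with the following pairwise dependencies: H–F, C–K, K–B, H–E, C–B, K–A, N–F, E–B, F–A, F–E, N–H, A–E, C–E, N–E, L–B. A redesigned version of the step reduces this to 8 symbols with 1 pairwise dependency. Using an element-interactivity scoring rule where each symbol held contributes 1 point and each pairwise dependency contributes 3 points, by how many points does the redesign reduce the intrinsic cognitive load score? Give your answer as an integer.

43

Original: 9 × 1 + 15 × 3 = 9 + 45 = 54.
Redesigned: 8 × 1 + 1 × 3 = 8 + 3 = 11.
Reduction = 54 − 11 = 43.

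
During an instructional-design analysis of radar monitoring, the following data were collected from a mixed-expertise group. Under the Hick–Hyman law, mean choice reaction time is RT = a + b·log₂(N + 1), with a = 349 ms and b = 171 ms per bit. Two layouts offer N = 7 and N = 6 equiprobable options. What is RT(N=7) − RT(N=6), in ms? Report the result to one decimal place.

RT(7) = 349 + 171·log₂(8) = 349 + 171·3.0000 = 862.0000 ms.
RT(6) = 349 + 171·log₂(7) = 349 + 171·2.8074 = 829.0654 ms.
Difference = 862.0000 − 829.0654 = 32.9346 ≈ 32.9 ms.

32.9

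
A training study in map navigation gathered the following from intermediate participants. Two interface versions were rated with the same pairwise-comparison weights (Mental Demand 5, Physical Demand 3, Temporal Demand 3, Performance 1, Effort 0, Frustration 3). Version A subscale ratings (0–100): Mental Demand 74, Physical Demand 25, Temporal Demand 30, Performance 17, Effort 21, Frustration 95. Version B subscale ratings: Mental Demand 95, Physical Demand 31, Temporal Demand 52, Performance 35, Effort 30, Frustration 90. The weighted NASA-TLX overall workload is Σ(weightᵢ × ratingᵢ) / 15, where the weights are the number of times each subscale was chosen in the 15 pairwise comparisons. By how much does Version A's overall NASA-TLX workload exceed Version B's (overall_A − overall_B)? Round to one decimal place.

-12.8

Version A weighted sum = 5·74 + 3·25 + 3·30 + 1·17 + 0·21 + 3·95 = 370 + 75 + 90 + 17 + 0 + 285 = 837; overall_A = 837/15 = 55.8000.
Version B weighted sum = 5·95 + 3·31 + 3·52 + 1·35 + 0·30 + 3·90 = 475 + 93 + 156 + 35 + 0 + 270 = 1029; overall_B = 1029/15 = 68.6000.
Difference = 55.8000 − 68.6000 = -12.8000 ≈ -12.8.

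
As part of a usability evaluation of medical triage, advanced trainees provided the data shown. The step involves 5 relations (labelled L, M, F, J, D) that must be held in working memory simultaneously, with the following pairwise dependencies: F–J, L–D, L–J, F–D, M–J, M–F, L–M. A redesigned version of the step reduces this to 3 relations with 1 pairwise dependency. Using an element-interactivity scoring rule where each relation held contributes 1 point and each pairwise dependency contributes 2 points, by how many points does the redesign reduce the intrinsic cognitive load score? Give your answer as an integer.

Original: 5 × 1 + 7 × 2 = 5 + 14 = 19.
Redesigned: 3 × 1 + 1 × 2 = 3 + 2 = 5.
Reduction = 19 − 5 = 14.

14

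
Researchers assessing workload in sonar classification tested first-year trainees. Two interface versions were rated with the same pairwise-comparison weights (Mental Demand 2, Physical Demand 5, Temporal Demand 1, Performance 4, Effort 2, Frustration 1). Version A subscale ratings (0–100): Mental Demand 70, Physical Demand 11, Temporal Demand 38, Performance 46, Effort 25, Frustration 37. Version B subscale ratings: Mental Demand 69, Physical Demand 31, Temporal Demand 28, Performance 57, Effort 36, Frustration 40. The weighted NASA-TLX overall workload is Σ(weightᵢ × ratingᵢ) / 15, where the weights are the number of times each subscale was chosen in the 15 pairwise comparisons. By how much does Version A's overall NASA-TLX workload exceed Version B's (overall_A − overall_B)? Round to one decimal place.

-10.5

Version A weighted sum = 2·70 + 5·11 + 1·38 + 4·46 + 2·25 + 1·37 = 140 + 55 + 38 + 184 + 50 + 37 = 504; overall_A = 504/15 = 33.6000.
Version B weighted sum = 2·69 + 5·31 + 1·28 + 4·57 + 2·36 + 1·40 = 138 + 155 + 28 + 228 + 72 + 40 = 661; overall_B = 661/15 = 44.0667.
Difference = 33.6000 − 44.0667 = -10.4667 ≈ -10.5.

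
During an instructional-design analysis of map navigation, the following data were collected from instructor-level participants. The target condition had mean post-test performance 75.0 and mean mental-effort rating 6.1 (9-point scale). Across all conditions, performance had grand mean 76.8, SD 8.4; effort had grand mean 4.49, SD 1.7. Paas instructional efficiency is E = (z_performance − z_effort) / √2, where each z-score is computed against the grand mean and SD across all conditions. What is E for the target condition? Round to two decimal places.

-0.82

z_performance = (75.0 − 76.8) / 8.4 = -1.8000 / 8.4 = -0.2143.
z_effort = (6.1 − 4.49) / 1.7 = 1.6100 / 1.7 = 0.9471.
z_P − z_E = -0.2143 − 0.9471 = -1.1614.
E = -1.1614 / √2 = -1.1614 / 1.41421 = -0.8212 ≈ -0.82.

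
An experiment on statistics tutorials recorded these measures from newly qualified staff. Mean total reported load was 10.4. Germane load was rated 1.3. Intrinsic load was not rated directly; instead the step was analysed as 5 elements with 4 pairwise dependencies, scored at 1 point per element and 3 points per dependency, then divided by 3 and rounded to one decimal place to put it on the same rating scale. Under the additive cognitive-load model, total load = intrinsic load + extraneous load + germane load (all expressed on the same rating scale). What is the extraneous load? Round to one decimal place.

Intrinsic (element-interactivity): (5 × 1 + 4 × 3) / 3 = 17 / 3 = 5.6667 → 5.7.
extraneous load = total − intrinsic − germane
             = 10.4 − 5.7 − 1.3 = 3.4.

3.4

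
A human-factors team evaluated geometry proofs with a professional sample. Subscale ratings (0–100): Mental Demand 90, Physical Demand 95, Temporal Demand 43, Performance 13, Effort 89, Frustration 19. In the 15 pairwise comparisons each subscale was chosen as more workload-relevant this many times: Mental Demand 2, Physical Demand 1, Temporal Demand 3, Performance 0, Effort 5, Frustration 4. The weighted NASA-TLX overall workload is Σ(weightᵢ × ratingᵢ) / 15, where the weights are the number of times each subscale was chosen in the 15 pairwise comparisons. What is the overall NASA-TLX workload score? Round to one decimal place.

The tallies are the weights (they sum to 15).
Weighted sum = 2·90 + 1·95 + 3·43 + 0·13 + 5·89 + 4·19
            = 180 + 95 + 129 + 0 + 445 + 76 = 925.
Overall workload = 925 / 15 = 61.6667 ≈ 61.7.

61.7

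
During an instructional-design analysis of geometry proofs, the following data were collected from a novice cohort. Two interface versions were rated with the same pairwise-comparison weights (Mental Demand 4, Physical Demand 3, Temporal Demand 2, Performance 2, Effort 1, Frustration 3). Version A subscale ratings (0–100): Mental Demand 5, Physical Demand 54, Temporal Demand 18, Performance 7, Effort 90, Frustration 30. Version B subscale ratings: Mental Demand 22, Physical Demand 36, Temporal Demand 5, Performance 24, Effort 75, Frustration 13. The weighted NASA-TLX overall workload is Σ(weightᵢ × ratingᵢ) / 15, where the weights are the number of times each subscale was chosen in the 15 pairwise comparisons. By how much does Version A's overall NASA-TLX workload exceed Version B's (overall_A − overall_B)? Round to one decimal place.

Version A weighted sum = 4·5 + 3·54 + 2·18 + 2·7 + 1·90 + 3·30 = 20 + 162 + 36 + 14 + 90 + 90 = 412; overall_A = 412/15 = 27.4667.
Version B weighted sum = 4·22 + 3·36 + 2·5 + 2·24 + 1·75 + 3·13 = 88 + 108 + 10 + 48 + 75 + 39 = 368; overall_B = 368/15 = 24.5333.
Difference = 27.4667 − 24.5333 = 2.9334 ≈ 2.9.

2.9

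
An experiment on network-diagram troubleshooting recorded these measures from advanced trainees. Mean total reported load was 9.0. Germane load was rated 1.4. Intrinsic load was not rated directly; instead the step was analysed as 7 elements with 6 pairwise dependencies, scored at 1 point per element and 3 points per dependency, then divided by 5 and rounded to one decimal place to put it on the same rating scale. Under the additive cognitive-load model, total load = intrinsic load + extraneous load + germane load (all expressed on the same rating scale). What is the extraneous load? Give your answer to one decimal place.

2.6

Intrinsic (element-interactivity): (7 × 1 + 6 × 3) / 5 = 25 / 5 = 5.0000 → 5.0.
extraneous load = total − intrinsic − germane
             = 9.0 − 5.0 − 1.4 = 2.6.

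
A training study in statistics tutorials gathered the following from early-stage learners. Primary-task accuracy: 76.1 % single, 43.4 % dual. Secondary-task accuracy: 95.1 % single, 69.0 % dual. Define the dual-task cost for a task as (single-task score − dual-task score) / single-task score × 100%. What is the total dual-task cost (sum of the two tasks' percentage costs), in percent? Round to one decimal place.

Primary cost = (76.1 − 43.4) / 76.1 × 100% = 42.9698%.
Secondary cost = (95.1 − 69.0) / 95.1 × 100% = 27.4448%.
Total = 42.9698% + 27.4448% = 70.4146% ≈ 70.4%.

70.4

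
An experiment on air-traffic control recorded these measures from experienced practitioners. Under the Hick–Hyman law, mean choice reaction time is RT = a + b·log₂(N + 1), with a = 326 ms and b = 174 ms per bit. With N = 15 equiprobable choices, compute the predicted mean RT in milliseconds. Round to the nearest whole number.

log₂(15 + 1) = log₂(16) = 4.0000.
RT = 326 + 174 × 4.0000 = 326 + 696.0000 = 1022.0000 ms.
≈ 1022 ms.

1022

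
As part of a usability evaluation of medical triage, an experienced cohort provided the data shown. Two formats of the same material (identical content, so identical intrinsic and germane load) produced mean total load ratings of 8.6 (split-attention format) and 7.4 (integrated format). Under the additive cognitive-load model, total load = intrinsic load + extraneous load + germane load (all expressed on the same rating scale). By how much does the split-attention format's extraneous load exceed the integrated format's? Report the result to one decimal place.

Intrinsic and germane load are equal across formats, so the difference in total load equals the difference in extraneous load.
Extraneous-load difference = 8.6 − 7.4 = 1.2.

1.2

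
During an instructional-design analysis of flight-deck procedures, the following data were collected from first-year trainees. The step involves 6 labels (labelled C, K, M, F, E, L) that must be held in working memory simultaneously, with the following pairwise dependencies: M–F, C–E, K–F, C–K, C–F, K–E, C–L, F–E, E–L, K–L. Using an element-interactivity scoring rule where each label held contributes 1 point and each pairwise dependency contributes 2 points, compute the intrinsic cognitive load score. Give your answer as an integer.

26

Count of labels held simultaneously: 6.
Count of pairwise dependencies listed: 10.
Element contribution: 6 × 1 = 6.
Interaction contribution: 10 × 2 = 20.
Intrinsic load = 6 + 20 = 26.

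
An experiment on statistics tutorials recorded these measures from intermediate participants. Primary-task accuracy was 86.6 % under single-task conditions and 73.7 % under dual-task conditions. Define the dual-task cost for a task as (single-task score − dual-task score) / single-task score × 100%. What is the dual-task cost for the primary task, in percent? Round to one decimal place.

14.9

Cost = (86.6 − 73.7) / 86.6 × 100%
     = 12.9000 / 86.6 × 100% = 14.8961%.
≈ 14.9%.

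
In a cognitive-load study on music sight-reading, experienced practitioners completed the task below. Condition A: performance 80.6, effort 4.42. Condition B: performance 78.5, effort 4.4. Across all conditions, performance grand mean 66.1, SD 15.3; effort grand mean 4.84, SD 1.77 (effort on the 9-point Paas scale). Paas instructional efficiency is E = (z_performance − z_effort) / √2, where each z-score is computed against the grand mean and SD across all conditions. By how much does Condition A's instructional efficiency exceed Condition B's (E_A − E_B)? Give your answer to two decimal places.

Condition A: z_P = (80.6 − 66.1)/15.3 = 0.9477; z_E = (4.42 − 4.84)/1.77 = -0.2373; E_A = (0.9477 − (-0.2373))/√2 = 0.8379.
Condition B: z_P = (78.5 − 66.1)/15.3 = 0.8105; z_E = (4.4 − 4.84)/1.77 = -0.2486; E_B = (0.8105 − (-0.2486))/√2 = 0.7489.
E_A − E_B = 0.8379 − 0.7489 = 0.0890 ≈ 0.09.

0.09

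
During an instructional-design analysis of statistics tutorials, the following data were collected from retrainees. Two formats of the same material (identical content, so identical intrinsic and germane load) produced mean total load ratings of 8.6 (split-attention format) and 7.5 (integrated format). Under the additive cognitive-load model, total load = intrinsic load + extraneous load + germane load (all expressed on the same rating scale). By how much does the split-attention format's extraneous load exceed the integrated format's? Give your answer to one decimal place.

1.1

Intrinsic and germane load are equal across formats, so the difference in total load equals the difference in extraneous load.
Extraneous-load difference = 8.6 − 7.5 = 1.1.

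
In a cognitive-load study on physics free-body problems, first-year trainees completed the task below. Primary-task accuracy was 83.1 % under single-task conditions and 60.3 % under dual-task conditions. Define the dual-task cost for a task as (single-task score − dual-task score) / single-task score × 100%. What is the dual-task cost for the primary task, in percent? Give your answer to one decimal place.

Cost = (83.1 − 60.3) / 83.1 × 100%
     = 22.8000 / 83.1 × 100% = 27.4368%.
≈ 27.4%.

27.4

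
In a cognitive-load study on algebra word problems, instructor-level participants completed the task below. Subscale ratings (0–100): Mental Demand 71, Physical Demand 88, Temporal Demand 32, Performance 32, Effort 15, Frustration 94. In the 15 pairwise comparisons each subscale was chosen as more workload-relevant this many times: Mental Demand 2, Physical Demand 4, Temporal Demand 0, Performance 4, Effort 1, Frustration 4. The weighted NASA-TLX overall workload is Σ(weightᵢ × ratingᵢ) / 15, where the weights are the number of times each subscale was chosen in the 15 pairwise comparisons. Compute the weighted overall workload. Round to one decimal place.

67.5

The tallies are the weights (they sum to 15).
Weighted sum = 2·71 + 4·88 + 0·32 + 4·32 + 1·15 + 4·94
            = 142 + 352 + 0 + 128 + 15 + 376 = 1013.
Overall workload = 1013 / 15 = 67.5333 ≈ 67.5.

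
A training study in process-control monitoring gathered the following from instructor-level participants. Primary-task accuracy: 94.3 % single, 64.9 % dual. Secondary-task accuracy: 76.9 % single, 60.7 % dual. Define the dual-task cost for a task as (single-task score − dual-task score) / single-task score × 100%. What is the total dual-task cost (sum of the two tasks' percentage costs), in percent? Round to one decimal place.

52.2

Primary cost = (94.3 − 64.9) / 94.3 × 100% = 31.1771%.
Secondary cost = (76.9 − 60.7) / 76.9 × 100% = 21.0663%.
Total = 31.1771% + 21.0663% = 52.2434% ≈ 52.2%.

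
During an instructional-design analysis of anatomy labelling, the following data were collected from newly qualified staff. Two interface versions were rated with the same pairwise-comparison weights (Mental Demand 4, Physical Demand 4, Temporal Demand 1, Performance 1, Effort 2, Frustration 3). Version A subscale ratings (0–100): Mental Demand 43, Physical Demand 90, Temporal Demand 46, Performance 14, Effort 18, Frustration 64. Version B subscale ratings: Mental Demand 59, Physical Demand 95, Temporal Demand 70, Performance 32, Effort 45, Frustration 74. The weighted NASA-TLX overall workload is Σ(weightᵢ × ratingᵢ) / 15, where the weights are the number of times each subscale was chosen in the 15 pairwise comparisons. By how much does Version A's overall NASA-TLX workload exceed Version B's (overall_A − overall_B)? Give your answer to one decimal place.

Version A weighted sum = 4·43 + 4·90 + 1·46 + 1·14 + 2·18 + 3·64 = 172 + 360 + 46 + 14 + 36 + 192 = 820; overall_A = 820/15 = 54.6667.
Version B weighted sum = 4·59 + 4·95 + 1·70 + 1·32 + 2·45 + 3·74 = 236 + 380 + 70 + 32 + 90 + 222 = 1030; overall_B = 1030/15 = 68.6667.
Difference = 54.6667 − 68.6667 = -14.0000 ≈ -14.0.

-14.0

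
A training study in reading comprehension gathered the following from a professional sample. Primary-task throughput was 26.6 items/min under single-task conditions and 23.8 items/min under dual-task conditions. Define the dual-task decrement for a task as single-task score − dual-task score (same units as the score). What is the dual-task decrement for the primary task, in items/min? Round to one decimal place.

Decrement = 26.6 − 23.8 = 2.8000 items/min ≈ 2.8 items/min.

2.8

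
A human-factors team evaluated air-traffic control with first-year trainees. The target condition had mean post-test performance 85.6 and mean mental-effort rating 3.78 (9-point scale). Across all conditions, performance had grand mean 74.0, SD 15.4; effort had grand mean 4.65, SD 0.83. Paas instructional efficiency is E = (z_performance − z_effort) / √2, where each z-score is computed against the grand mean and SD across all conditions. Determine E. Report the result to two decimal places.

z_performance = (85.6 − 74.0) / 15.4 = 11.6000 / 15.4 = 0.7532.
z_effort = (3.78 − 4.65) / 0.83 = -0.8700 / 0.83 = -1.0482.
z_P − z_E = 0.7532 − (-1.0482) = 1.8014.
E = 1.8014 / √2 = 1.8014 / 1.41421 = 1.2738 ≈ 1.27.

1.27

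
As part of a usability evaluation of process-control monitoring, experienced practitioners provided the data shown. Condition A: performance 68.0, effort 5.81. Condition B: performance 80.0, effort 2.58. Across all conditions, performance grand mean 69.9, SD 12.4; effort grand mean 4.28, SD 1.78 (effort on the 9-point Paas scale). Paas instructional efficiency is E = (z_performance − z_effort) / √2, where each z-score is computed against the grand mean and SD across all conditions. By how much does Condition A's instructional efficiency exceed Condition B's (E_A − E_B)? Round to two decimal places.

Condition A: z_P = (68.0 − 69.9)/12.4 = -0.1532; z_E = (5.81 − 4.28)/1.78 = 0.8596; E_A = (-0.1532 − 0.8596)/√2 = -0.7162.
Condition B: z_P = (80.0 − 69.9)/12.4 = 0.8145; z_E = (2.58 − 4.28)/1.78 = -0.9551; E_B = (0.8145 − (-0.9551))/√2 = 1.2513.
E_A − E_B = -0.7162 − 1.2513 = -1.9675 ≈ -1.97.

-1.97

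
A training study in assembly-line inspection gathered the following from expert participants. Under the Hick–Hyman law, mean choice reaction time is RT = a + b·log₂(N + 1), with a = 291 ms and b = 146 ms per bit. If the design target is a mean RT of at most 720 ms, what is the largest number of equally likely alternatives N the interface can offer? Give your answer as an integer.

6

Set 291 + 146·log₂(N + 1) ≤ 720.
log₂(N + 1) ≤ (720 − 291) / 146 = 2.9384.
N + 1 ≤ 2^2.9384 = 7.6656.
N ≤ 6.6656, so the largest integer N is 6.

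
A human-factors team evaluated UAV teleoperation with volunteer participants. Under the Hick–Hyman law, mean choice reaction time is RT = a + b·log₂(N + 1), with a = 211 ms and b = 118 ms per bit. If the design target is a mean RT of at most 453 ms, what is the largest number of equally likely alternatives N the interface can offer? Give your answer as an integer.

Set 211 + 118·log₂(N + 1) ≤ 453.
log₂(N + 1) ≤ (453 − 211) / 118 = 2.0508.
N + 1 ≤ 2^2.0508 = 4.1434.
N ≤ 3.1434, so the largest integer N is 3.

3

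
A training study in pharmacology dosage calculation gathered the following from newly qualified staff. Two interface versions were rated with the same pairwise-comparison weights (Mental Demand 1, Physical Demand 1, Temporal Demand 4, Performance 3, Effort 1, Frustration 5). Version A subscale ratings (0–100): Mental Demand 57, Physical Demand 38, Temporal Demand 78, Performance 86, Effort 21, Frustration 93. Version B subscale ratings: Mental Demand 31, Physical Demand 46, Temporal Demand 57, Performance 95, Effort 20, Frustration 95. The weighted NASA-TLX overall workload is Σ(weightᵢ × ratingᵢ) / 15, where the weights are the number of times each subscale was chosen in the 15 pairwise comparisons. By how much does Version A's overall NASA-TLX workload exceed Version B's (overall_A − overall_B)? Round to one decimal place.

Version A weighted sum = 1·57 + 1·38 + 4·78 + 3·86 + 1·21 + 5·93 = 57 + 38 + 312 + 258 + 21 + 465 = 1151; overall_A = 1151/15 = 76.7333.
Version B weighted sum = 1·31 + 1·46 + 4·57 + 3·95 + 1·20 + 5·95 = 31 + 46 + 228 + 285 + 20 + 475 = 1085; overall_B = 1085/15 = 72.3333.
Difference = 76.7333 − 72.3333 = 4.4000 ≈ 4.4.

4.4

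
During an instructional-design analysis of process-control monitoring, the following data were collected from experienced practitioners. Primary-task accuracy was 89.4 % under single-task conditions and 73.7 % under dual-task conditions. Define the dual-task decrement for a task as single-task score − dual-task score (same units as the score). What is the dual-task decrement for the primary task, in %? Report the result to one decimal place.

15.7

Decrement = 89.4 − 73.7 = 15.7000 % ≈ 15.7 %.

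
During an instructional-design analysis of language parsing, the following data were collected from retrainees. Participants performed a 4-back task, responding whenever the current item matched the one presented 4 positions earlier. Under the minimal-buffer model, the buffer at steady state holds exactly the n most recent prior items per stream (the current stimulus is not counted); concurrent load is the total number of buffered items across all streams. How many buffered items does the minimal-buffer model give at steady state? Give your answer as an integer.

The buffer holds the 4 most recent prior items.
Steady-state concurrent load = 4 items.

4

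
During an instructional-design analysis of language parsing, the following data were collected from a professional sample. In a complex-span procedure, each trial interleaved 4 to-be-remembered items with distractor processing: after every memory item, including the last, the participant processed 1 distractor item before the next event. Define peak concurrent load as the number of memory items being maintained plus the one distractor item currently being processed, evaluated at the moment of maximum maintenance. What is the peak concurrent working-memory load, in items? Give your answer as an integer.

5

Maintenance is greatest during the distractor(s) after memory item 4: all 4 memory items are being held.
One distractor item is concurrently being processed.
Peak concurrent load = 4 + 1 = 5 items.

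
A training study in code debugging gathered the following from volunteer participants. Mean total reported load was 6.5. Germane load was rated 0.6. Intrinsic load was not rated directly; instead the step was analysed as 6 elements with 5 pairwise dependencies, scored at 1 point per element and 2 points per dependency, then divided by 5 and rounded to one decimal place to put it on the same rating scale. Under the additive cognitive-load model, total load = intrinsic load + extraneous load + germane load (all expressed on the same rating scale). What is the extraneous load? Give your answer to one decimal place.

Intrinsic (element-interactivity): (6 × 1 + 5 × 2) / 5 = 16 / 5 = 3.2000 → 3.2.
extraneous load = total − intrinsic − germane
             = 6.5 − 3.2 − 0.6 = 2.7.

2.7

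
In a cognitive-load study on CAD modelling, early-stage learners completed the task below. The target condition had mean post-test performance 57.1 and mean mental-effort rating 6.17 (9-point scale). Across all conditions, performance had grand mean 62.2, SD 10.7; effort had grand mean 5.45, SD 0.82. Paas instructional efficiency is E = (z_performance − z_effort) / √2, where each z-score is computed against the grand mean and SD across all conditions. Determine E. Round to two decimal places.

z_performance = (57.1 − 62.2) / 10.7 = -5.1000 / 10.7 = -0.4766.
z_effort = (6.17 − 5.45) / 0.82 = 0.7200 / 0.82 = 0.8780.
z_P − z_E = -0.4766 − 0.8780 = -1.3546.
E = -1.3546 / √2 = -1.3546 / 1.41421 = -0.9578 ≈ -0.96.

-0.96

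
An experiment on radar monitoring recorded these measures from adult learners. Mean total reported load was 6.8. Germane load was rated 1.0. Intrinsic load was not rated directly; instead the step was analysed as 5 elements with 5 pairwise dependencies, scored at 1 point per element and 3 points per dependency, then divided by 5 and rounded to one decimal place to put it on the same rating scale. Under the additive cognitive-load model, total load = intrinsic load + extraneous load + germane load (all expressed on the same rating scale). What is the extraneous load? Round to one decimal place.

1.8

Intrinsic (element-interactivity): (5 × 1 + 5 × 3) / 5 = 20 / 5 = 4.0000 → 4.0.
extraneous load = total − intrinsic − germane
             = 6.8 − 4.0 − 1.0 = 1.8.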